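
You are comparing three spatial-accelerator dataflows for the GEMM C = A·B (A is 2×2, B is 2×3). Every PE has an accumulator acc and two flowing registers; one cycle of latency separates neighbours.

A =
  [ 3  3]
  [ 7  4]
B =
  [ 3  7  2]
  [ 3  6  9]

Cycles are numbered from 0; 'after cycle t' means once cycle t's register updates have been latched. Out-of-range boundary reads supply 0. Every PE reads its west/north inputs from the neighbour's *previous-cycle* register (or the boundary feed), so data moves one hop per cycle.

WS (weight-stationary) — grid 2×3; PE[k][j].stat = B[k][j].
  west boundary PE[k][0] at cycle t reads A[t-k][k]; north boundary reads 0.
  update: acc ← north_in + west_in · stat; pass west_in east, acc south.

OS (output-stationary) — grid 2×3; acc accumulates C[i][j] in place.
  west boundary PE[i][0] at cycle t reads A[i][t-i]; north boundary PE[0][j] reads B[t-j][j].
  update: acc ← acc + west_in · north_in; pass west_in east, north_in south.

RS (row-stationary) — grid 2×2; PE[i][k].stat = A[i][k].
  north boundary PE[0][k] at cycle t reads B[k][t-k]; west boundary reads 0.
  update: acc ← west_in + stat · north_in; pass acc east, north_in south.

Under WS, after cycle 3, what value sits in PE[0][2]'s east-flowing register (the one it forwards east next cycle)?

Tracing WS — 2×3 array, target PE[0][2]:
  0: (0,1).acc=0  regs=<0,0>
  0: (0,2).acc=0  regs=<0,0>
  1: (0,1).acc=21  regs=<3,21>
  1: (0,2).acc=0  regs=<0,0>
  2: (0,1).acc=49  regs=<7,49>
  2: (0,2).acc=6  regs=<3,6>
  3: (0,1).acc=0  regs=<0,0>
  3: (0,2).acc=14  regs=<7,14>

register = 7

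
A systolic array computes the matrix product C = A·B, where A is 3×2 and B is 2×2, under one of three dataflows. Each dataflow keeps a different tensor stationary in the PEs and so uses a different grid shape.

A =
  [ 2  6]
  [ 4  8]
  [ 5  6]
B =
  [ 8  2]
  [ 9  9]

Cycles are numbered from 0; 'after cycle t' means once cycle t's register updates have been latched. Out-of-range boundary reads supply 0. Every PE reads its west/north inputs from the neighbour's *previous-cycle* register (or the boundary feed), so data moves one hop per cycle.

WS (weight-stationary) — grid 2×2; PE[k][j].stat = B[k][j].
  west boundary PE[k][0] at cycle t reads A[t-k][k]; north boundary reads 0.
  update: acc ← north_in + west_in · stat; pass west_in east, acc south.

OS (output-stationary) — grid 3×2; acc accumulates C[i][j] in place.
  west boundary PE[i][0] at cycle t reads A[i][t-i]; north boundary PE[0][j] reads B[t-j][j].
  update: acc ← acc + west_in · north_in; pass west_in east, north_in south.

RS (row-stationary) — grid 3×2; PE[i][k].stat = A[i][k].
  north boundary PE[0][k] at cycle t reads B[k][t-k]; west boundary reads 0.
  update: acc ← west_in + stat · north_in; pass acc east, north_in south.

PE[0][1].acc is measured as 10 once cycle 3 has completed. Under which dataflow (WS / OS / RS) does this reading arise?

WS [2×2] PE[0][1] across cycles:
  0: (0,1).acc=0  regs=<0,0>
  1: (0,1).acc=4  regs=<2,4>
  2: (0,1).acc=8  regs=<4,8>
  3: (0,1).acc=10  regs=<5,10>
OS [3×2] PE[0][1] across cycles:
  0: (0,1).acc=0  regs=<0,0>
  1: (0,1).acc=4  regs=<2,2>
  2: (0,1).acc=58  regs=<6,9>
  3: (0,1).acc=58  regs=<0,0>
RS [3×2] PE[0][1] across cycles:
  0: (0,1).acc=0  regs=<0,0>
  1: (0,1).acc=70  regs=<70,9>
  2: (0,1).acc=58  regs=<58,9>
  3: (0,1).acc=0  regs=<0,0>

dataflow = WS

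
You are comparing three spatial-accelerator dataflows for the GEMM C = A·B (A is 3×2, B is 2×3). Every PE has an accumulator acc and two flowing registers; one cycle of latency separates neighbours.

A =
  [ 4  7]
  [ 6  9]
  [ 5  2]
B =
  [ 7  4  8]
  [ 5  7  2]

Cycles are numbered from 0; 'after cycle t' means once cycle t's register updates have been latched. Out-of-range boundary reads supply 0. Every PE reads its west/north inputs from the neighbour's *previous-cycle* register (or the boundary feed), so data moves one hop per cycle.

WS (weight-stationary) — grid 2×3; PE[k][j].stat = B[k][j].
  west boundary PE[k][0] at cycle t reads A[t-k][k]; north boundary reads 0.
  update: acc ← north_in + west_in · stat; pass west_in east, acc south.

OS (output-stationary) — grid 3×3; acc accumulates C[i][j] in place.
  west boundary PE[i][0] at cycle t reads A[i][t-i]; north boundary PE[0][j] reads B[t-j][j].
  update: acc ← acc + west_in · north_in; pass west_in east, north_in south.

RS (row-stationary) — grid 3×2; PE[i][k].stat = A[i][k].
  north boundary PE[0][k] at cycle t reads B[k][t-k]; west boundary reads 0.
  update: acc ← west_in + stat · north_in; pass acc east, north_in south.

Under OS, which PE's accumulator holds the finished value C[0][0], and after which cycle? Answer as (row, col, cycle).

(row, col, cycle) = (0, 0, 1)

Under OS, C[0][0] lands at PE[0][0]:
  after 0 — PE[0][0] acc=28, pass-E 4, pass-S 7
  after 1 — PE[0][0] acc=63, pass-E 7, pass-S 5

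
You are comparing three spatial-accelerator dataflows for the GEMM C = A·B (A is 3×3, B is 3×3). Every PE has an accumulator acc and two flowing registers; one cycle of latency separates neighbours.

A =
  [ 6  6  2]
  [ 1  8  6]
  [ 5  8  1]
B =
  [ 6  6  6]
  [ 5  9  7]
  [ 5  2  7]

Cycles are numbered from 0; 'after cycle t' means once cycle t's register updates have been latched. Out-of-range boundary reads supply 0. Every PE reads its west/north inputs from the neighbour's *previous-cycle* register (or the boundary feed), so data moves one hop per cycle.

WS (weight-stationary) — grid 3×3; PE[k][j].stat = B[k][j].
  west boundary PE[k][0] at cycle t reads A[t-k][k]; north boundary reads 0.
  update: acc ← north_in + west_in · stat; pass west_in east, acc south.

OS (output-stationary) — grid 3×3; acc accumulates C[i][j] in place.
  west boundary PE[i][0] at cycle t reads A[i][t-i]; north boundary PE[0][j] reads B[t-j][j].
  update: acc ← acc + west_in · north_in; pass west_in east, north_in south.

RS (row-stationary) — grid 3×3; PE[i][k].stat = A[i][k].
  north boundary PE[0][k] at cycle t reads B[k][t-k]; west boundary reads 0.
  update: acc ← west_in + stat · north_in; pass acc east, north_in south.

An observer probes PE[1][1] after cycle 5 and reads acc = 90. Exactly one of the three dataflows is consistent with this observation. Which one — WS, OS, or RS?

— WS: 3×3; PE[1][1] trace:
  0: (1,1).acc=0  regs=<0,0>
  1: (1,1).acc=0  regs=<0,0>
  2: (1,1).acc=90  regs=<6,90>
  3: (1,1).acc=78  regs=<8,78>
  4: (1,1).acc=102  regs=<8,102>
  5: (1,1).acc=0  regs=<0,0>
— OS: 3×3; PE[1][1] trace:
  0: (1,1).acc=0  regs=<0,0>
  1: (1,1).acc=0  regs=<0,0>
  2: (1,1).acc=6  regs=<1,6>
  3: (1,1).acc=78  regs=<8,9>
  4: (1,1).acc=90  regs=<6,2>
  5: (1,1).acc=90  regs=<0,0>
— RS: 3×3; PE[1][1] trace:
  0: (1,1).acc=0  regs=<0,0>
  1: (1,1).acc=0  regs=<0,0>
  2: (1,1).acc=46  regs=<46,5>
  3: (1,1).acc=78  regs=<78,9>
  4: (1,1).acc=62  regs=<62,7>
  5: (1,1).acc=0  regs=<0,0>

dataflow = OS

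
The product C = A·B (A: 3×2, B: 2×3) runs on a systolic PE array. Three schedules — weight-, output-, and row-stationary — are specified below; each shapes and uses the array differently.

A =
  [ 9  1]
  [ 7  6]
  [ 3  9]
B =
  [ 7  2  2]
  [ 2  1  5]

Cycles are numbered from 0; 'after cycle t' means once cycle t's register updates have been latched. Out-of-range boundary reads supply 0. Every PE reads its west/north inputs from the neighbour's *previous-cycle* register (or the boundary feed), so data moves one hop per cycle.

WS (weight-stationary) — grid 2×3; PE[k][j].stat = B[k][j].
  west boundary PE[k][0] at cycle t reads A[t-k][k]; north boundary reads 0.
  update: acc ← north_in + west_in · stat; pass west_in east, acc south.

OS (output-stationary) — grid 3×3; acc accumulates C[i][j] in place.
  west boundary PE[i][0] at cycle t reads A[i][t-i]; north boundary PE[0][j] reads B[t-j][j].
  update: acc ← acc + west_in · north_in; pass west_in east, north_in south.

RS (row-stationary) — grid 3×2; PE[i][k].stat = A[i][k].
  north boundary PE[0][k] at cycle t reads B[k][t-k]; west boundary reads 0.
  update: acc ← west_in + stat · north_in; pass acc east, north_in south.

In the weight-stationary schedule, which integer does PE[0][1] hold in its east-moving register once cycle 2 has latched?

WS (2×3). Following PE[0][1] plus its west/north inputs:
  c0 r0c0: 63 / 9 / 63
  c0 r0c1: 0 / 0 / 0
  c1 r0c0: 49 / 7 / 49
  c1 r0c1: 18 / 9 / 18
  c2 r0c0: 21 / 3 / 21
  c2 r0c1: 14 / 7 / 14

register = 7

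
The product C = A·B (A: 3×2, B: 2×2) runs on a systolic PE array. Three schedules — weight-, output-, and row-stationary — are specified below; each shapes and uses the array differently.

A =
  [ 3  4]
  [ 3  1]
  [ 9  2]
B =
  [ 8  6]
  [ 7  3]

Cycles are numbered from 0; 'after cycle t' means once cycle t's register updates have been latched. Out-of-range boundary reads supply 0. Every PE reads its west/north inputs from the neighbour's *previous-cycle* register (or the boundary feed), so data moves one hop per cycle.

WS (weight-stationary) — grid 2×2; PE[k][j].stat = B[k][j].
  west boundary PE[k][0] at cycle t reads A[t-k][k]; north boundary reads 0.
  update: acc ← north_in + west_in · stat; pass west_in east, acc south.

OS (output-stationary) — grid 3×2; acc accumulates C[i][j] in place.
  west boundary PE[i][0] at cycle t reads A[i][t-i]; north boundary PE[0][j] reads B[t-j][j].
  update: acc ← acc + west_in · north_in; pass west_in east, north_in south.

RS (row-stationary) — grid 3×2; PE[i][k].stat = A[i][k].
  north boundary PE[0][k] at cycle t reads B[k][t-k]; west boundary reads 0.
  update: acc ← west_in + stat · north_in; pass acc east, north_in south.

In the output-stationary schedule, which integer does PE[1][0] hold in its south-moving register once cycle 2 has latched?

register = 7

OS (3×2). Following PE[1][0] plus its west/north inputs:
  t=0 PE[0][0]: acc=24 h=3 v=8
  t=0 PE[1][0]: acc=0 h=0 v=0
  t=1 PE[0][0]: acc=52 h=4 v=7
  t=1 PE[1][0]: acc=24 h=3 v=8
  t=2 PE[0][0]: acc=52 h=0 v=0
  t=2 PE[1][0]: acc=31 h=1 v=7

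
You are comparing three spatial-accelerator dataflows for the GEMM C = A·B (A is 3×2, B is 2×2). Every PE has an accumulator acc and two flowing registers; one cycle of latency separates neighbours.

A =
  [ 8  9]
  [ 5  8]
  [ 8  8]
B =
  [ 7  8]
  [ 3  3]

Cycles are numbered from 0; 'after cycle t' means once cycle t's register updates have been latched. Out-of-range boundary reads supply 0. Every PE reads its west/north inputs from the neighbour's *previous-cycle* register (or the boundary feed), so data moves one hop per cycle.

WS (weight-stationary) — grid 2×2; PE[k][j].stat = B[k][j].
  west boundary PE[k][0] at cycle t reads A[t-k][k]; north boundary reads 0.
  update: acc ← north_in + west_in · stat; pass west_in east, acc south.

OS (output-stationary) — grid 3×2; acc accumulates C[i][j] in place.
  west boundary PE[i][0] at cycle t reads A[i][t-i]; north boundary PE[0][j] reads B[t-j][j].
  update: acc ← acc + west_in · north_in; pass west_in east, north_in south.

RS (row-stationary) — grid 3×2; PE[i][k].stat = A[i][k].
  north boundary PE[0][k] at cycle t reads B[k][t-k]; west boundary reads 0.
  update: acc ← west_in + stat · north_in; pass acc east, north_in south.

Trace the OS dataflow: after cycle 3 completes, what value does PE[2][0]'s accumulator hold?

PE[2][0].acc = 80

OS on a 3×2 grid — tracing PE[2][0] and its feeders:
  @0  [1,0]  acc 0  |  →0  ↓0
  @0  [2,0]  acc 0  |  →0  ↓0
  @1  [1,0]  acc 35  |  →5  ↓7
  @1  [2,0]  acc 0  |  →0  ↓0
  @2  [1,0]  acc 59  |  →8  ↓3
  @2  [2,0]  acc 56  |  →8  ↓7
  @3  [1,0]  acc 59  |  →0  ↓0
  @3  [2,0]  acc 80  |  →8  ↓3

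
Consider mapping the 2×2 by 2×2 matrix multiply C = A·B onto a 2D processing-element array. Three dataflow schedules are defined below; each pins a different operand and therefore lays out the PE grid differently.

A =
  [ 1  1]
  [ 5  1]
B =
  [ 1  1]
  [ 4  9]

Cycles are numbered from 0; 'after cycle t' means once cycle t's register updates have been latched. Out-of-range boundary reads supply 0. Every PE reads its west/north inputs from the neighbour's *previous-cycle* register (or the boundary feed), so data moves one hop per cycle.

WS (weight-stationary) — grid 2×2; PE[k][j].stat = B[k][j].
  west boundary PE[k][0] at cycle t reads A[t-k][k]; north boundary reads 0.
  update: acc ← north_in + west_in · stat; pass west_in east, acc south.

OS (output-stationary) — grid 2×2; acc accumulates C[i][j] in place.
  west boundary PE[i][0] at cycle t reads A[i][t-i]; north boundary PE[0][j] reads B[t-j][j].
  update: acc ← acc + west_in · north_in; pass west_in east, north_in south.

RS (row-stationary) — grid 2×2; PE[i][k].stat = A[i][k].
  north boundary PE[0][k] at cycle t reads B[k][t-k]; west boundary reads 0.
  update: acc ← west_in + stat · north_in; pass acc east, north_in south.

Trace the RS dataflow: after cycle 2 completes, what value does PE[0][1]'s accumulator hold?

PE[0][1].acc = 10

RS (2×2). Following PE[0][1] plus its west/north inputs:
  after 0 — PE[0][0] acc=1, pass-E 1, pass-S 1
  after 0 — PE[0][1] acc=0, pass-E 0, pass-S 0
  after 1 — PE[0][0] acc=1, pass-E 1, pass-S 1
  after 1 — PE[0][1] acc=5, pass-E 5, pass-S 4
  after 2 — PE[0][0] acc=0, pass-E 0, pass-S 0
  after 2 — PE[0][1] acc=10, pass-E 10, pass-S 9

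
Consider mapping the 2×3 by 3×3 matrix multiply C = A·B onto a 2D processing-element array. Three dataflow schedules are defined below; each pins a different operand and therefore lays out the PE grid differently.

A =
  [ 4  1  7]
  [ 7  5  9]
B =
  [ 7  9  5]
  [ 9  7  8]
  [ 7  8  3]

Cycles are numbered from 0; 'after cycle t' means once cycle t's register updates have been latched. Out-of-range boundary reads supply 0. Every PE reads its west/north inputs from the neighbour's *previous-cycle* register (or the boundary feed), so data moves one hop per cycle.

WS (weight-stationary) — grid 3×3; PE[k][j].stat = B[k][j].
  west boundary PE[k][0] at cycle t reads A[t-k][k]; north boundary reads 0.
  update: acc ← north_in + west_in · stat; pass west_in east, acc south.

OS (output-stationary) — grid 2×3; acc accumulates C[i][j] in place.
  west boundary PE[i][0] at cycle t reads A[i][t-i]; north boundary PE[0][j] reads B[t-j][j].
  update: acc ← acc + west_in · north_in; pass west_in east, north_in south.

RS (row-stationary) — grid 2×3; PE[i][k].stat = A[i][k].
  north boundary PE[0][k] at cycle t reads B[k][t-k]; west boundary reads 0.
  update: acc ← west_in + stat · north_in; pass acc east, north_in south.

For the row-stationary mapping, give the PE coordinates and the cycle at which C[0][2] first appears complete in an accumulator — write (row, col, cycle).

RS — PE[0][2] is where C[0][2] collects:
  step 0 · PE0,2: acc=0; fwd→0 fwd↓0
  step 1 · PE0,2: acc=0; fwd→0 fwd↓0
  step 2 · PE0,2: acc=86; fwd→86 fwd↓7
  step 3 · PE0,2: acc=99; fwd→99 fwd↓8
  step 4 · PE0,2: acc=49; fwd→49 fwd↓3

(row, col, cycle) = (0, 2, 4)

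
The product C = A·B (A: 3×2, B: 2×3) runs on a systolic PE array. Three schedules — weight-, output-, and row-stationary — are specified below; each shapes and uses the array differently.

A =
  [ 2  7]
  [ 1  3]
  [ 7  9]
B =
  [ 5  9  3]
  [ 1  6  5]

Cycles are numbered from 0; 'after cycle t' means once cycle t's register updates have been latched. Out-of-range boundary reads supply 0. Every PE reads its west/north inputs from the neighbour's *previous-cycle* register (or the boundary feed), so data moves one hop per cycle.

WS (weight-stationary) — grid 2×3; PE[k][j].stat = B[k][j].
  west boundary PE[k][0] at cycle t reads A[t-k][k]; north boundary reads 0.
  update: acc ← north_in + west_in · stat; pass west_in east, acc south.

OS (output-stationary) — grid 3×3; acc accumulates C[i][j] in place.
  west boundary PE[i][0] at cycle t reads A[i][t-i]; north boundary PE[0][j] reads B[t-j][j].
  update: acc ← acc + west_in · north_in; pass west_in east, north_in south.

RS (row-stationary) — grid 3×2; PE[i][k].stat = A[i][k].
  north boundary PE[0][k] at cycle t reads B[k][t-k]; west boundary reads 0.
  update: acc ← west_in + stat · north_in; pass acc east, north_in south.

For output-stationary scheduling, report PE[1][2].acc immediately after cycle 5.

OS (3×3). Following PE[1][2] plus its west/north inputs:
  after 0 — PE[0][2] acc=0, pass-E 0, pass-S 0
  after 0 — PE[1][1] acc=0, pass-E 0, pass-S 0
  after 0 — PE[1][2] acc=0, pass-E 0, pass-S 0
  after 1 — PE[0][2] acc=0, pass-E 0, pass-S 0
  after 1 — PE[1][1] acc=0, pass-E 0, pass-S 0
  after 1 — PE[1][2] acc=0, pass-E 0, pass-S 0
  after 2 — PE[0][2] acc=6, pass-E 2, pass-S 3
  after 2 — PE[1][1] acc=9, pass-E 1, pass-S 9
  after 2 — PE[1][2] acc=0, pass-E 0, pass-S 0
  after 3 — PE[0][2] acc=41, pass-E 7, pass-S 5
  after 3 — PE[1][1] acc=27, pass-E 3, pass-S 6
  after 3 — PE[1][2] acc=3, pass-E 1, pass-S 3
  after 4 — PE[0][2] acc=41, pass-E 0, pass-S 0
  after 4 — PE[1][1] acc=27, pass-E 0, pass-S 0
  after 4 — PE[1][2] acc=18, pass-E 3, pass-S 5
  after 5 — PE[0][2] acc=41, pass-E 0, pass-S 0
  after 5 — PE[1][1] acc=27, pass-E 0, pass-S 0
  after 5 — PE[1][2] acc=18, pass-E 0, pass-S 0

PE[1][2].acc = 18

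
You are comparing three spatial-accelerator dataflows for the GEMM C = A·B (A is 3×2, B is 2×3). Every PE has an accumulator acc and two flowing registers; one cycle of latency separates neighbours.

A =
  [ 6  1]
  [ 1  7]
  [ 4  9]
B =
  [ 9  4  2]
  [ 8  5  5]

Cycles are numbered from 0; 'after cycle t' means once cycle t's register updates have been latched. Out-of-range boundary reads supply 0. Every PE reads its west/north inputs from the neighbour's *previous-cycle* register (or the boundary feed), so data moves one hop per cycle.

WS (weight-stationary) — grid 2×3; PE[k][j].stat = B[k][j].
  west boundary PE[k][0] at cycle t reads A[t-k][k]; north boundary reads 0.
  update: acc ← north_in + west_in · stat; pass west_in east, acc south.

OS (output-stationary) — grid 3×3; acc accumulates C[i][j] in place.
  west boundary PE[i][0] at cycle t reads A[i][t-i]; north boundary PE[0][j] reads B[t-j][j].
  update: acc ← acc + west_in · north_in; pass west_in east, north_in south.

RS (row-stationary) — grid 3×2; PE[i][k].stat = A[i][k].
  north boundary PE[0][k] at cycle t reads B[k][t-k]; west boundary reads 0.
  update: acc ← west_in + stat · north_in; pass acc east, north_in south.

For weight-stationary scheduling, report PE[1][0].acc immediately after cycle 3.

PE[1][0].acc = 108

WS (2×3). Following PE[1][0] plus its west/north inputs:
  @0  [0,0]  acc 54  |  →6  ↓54
  @0  [1,0]  acc 0  |  →0  ↓0
  @1  [0,0]  acc 9  |  →1  ↓9
  @1  [1,0]  acc 62  |  →1  ↓62
  @2  [0,0]  acc 36  |  →4  ↓36
  @2  [1,0]  acc 65  |  →7  ↓65
  @3  [0,0]  acc 0  |  →0  ↓0
  @3  [1,0]  acc 108  |  →9  ↓108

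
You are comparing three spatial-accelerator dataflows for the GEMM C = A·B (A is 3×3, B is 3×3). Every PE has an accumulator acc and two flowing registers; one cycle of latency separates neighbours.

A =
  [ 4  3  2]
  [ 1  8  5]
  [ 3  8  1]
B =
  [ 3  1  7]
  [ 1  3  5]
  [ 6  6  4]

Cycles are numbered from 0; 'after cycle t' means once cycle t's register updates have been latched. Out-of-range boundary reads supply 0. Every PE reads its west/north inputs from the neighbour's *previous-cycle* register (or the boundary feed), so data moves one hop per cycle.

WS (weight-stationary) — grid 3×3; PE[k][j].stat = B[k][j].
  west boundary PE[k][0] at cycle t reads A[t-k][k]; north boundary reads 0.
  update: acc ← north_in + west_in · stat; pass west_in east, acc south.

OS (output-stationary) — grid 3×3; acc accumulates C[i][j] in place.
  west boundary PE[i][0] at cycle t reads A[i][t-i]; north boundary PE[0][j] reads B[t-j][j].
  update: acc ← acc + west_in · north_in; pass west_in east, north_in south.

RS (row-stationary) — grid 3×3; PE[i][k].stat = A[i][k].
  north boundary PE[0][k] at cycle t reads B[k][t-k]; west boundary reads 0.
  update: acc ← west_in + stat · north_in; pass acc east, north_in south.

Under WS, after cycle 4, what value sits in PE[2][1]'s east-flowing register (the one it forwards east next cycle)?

register = 5

WS 3×3: PE[2][1] cycle-by-cycle (with neighbour feeds):
  t=0 PE[1][1]: acc=0 h=0 v=0
  t=0 PE[2][0]: acc=0 h=0 v=0
  t=0 PE[2][1]: acc=0 h=0 v=0
  t=1 PE[1][1]: acc=0 h=0 v=0
  t=1 PE[2][0]: acc=0 h=0 v=0
  t=1 PE[2][1]: acc=0 h=0 v=0
  t=2 PE[1][1]: acc=13 h=3 v=13
  t=2 PE[2][0]: acc=27 h=2 v=27
  t=2 PE[2][1]: acc=0 h=0 v=0
  t=3 PE[1][1]: acc=25 h=8 v=25
  t=3 PE[2][0]: acc=41 h=5 v=41
  t=3 PE[2][1]: acc=25 h=2 v=25
  t=4 PE[1][1]: acc=27 h=8 v=27
  t=4 PE[2][0]: acc=23 h=1 v=23
  t=4 PE[2][1]: acc=55 h=5 v=55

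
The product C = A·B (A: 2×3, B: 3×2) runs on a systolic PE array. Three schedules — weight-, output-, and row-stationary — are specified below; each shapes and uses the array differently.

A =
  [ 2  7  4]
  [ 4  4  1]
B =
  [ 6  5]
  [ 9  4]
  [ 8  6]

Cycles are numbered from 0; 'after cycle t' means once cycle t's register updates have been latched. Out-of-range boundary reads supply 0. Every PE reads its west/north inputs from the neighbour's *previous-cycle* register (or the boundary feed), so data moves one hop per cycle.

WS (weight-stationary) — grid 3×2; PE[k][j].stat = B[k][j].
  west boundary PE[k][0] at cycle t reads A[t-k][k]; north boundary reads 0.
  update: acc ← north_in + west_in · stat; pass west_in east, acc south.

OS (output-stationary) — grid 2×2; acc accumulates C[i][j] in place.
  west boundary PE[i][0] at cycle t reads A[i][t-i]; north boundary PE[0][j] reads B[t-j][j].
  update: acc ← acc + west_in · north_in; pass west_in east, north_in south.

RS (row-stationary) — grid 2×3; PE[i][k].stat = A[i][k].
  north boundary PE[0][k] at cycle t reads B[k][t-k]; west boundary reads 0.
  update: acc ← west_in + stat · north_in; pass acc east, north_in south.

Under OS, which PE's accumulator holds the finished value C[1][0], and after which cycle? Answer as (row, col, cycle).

Under OS, C[1][0] lands at PE[1][0]:
  c0 r1c0: 0 / 0 / 0
  c1 r1c0: 24 / 4 / 6
  c2 r1c0: 60 / 4 / 9
  c3 r1c0: 68 / 1 / 8

(row, col, cycle) = (1, 0, 3)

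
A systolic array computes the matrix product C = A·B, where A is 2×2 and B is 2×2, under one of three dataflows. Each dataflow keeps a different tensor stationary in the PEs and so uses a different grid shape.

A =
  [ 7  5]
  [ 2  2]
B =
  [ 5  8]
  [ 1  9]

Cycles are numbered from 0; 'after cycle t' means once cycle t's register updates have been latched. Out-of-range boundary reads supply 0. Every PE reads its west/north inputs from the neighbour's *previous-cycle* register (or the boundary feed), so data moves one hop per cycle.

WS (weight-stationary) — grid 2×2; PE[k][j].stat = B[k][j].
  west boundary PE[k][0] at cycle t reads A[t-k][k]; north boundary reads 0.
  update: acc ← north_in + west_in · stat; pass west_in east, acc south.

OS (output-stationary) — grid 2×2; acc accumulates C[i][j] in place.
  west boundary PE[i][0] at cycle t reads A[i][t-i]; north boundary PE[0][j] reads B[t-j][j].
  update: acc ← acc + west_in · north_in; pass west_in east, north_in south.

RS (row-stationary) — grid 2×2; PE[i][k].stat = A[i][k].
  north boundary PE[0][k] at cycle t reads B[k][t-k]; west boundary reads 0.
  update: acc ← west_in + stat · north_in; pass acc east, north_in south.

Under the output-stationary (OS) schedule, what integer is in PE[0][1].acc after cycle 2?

PE[0][1].acc = 101

Tracing OS — 2×2 array, target PE[0][1]:
  0: (0,0).acc=35  regs=<7,5>
  0: (0,1).acc=0  regs=<0,0>
  1: (0,0).acc=40  regs=<5,1>
  1: (0,1).acc=56  regs=<7,8>
  2: (0,0).acc=40  regs=<0,0>
  2: (0,1).acc=101  regs=<5,9>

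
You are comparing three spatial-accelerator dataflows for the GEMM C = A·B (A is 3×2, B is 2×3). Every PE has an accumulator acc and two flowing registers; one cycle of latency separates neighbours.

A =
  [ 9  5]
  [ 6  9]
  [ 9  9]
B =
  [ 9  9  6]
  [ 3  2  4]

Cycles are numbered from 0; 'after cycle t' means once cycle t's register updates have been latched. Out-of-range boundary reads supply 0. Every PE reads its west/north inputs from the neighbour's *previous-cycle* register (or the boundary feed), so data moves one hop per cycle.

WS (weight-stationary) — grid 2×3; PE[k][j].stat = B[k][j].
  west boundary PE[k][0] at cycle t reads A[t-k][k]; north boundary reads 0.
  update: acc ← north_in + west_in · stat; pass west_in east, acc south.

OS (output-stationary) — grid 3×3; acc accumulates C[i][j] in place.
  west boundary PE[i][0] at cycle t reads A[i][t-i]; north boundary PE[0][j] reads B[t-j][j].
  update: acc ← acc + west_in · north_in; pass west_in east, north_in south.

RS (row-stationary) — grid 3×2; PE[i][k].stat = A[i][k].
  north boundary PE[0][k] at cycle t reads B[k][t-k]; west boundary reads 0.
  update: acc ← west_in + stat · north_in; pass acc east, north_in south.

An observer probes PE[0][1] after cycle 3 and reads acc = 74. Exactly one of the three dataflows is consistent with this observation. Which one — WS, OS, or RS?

dataflow = RS

WS (2×3 grid), PE[0][1]:
  step 0 · PE0,1: acc=0; fwd→0 fwd↓0
  step 1 · PE0,1: acc=81; fwd→9 fwd↓81
  step 2 · PE0,1: acc=54; fwd→6 fwd↓54
  step 3 · PE0,1: acc=81; fwd→9 fwd↓81
OS (3×3 grid), PE[0][1]:
  step 0 · PE0,1: acc=0; fwd→0 fwd↓0
  step 1 · PE0,1: acc=81; fwd→9 fwd↓9
  step 2 · PE0,1: acc=91; fwd→5 fwd↓2
  step 3 · PE0,1: acc=91; fwd→0 fwd↓0
RS (3×2 grid), PE[0][1]:
  step 0 · PE0,1: acc=0; fwd→0 fwd↓0
  step 1 · PE0,1: acc=96; fwd→96 fwd↓3
  step 2 · PE0,1: acc=91; fwd→91 fwd↓2
  step 3 · PE0,1: acc=74; fwd→74 fwd↓4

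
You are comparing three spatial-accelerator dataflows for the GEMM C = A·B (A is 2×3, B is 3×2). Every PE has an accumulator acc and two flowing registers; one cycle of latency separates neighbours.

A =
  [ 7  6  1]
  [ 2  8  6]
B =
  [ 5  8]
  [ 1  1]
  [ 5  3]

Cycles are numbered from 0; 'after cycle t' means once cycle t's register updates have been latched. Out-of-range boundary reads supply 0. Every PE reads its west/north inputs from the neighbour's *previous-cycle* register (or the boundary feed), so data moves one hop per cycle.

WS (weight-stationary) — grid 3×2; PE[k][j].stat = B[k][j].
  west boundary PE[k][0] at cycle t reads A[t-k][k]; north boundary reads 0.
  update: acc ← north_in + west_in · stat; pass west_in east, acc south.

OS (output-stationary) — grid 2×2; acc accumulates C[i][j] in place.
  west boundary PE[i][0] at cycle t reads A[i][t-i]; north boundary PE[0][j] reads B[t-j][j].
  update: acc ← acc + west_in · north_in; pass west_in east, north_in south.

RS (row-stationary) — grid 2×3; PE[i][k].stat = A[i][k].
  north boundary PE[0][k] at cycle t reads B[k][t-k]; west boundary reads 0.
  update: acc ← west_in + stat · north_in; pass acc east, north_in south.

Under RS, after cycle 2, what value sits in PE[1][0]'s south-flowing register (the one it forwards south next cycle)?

register = 8

RS (2×3). Following PE[1][0] plus its west/north inputs:
  c0 r0c0: 35 / 35 / 5
  c0 r1c0: 0 / 0 / 0
  c1 r0c0: 56 / 56 / 8
  c1 r1c0: 10 / 10 / 5
  c2 r0c0: 0 / 0 / 0
  c2 r1c0: 16 / 16 / 8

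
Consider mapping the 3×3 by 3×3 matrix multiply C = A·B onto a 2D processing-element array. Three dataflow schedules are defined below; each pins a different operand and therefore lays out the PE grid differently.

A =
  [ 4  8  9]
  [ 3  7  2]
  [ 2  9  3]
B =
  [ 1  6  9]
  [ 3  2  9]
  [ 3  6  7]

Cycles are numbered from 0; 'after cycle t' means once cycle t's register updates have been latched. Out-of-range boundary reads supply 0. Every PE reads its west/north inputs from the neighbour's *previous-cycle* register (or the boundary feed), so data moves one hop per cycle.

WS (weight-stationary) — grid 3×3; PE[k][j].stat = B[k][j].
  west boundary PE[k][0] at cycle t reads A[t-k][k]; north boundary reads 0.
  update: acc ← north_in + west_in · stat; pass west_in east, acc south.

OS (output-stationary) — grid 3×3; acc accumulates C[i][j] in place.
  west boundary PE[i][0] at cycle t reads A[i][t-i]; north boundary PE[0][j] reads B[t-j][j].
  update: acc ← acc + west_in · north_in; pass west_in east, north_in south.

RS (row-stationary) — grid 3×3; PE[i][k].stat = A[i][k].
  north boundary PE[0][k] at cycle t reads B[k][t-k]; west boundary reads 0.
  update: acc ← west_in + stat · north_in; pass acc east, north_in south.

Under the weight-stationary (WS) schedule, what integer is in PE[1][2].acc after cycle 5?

PE[1][2].acc = 99

Tracing WS — 3×3 array, target PE[1][2]:
  cycle 0: PE[0][2] → acc 0, east 0, south 0
  cycle 0: PE[1][1] → acc 0, east 0, south 0
  cycle 0: PE[1][2] → acc 0, east 0, south 0
  cycle 1: PE[0][2] → acc 0, east 0, south 0
  cycle 1: PE[1][1] → acc 0, east 0, south 0
  cycle 1: PE[1][2] → acc 0, east 0, south 0
  cycle 2: PE[0][2] → acc 36, east 4, south 36
  cycle 2: PE[1][1] → acc 40, east 8, south 40
  cycle 2: PE[1][2] → acc 0, east 0, south 0
  cycle 3: PE[0][2] → acc 27, east 3, south 27
  cycle 3: PE[1][1] → acc 32, east 7, south 32
  cycle 3: PE[1][2] → acc 108, east 8, south 108
  cycle 4: PE[0][2] → acc 18, east 2, south 18
  cycle 4: PE[1][1] → acc 30, east 9, south 30
  cycle 4: PE[1][2] → acc 90, east 7, south 90
  cycle 5: PE[0][2] → acc 0, east 0, south 0
  cycle 5: PE[1][1] → acc 0, east 0, south 0
  cycle 5: PE[1][2] → acc 99, east 9, south 99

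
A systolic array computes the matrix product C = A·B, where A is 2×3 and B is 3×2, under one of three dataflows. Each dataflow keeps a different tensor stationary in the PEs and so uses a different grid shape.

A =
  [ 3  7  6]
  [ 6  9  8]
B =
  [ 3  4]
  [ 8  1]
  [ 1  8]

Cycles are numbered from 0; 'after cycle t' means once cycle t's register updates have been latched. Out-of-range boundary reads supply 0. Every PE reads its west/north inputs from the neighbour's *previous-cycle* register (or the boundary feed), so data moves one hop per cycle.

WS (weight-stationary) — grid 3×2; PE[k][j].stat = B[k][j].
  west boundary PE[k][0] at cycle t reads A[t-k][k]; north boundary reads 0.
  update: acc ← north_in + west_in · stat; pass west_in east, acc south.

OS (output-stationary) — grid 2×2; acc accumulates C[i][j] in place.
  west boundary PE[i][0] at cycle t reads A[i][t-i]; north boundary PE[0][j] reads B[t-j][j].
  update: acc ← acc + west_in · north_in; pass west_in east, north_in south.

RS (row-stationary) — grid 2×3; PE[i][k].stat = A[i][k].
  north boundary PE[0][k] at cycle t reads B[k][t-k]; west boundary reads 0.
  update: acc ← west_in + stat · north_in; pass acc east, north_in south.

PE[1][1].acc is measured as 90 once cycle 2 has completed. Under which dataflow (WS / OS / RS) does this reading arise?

Under WS (3×2), PE[1][1]:
  [0] (1,1) acc=0 (h:0 v:0)
  [1] (1,1) acc=0 (h:0 v:0)
  [2] (1,1) acc=19 (h:7 v:19)
Under OS (2×2), PE[1][1]:
  [0] (1,1) acc=0 (h:0 v:0)
  [1] (1,1) acc=0 (h:0 v:0)
  [2] (1,1) acc=24 (h:6 v:4)
Under RS (2×3), PE[1][1]:
  [0] (1,1) acc=0 (h:0 v:0)
  [1] (1,1) acc=0 (h:0 v:0)
  [2] (1,1) acc=90 (h:90 v:8)

dataflow = RS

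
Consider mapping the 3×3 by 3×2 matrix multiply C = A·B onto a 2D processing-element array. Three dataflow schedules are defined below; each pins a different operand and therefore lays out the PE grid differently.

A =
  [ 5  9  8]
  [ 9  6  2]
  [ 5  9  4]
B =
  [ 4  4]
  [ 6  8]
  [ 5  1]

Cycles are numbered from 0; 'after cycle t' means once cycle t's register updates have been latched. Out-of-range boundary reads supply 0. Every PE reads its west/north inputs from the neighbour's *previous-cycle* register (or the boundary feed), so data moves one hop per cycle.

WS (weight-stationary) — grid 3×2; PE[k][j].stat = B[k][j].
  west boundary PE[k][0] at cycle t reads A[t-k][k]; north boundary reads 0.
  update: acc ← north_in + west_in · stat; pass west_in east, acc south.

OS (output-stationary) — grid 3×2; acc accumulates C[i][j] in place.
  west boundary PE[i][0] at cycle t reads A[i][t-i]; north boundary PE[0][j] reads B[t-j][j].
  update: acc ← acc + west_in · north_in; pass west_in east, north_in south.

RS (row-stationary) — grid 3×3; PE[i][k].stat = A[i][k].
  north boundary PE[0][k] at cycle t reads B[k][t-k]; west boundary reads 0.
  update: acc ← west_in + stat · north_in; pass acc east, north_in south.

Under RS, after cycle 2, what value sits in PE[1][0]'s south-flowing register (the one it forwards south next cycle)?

register = 4

RS on a 3×3 grid — tracing PE[1][0] and its feeders:
  after 0 — PE[0][0] acc=20, pass-E 20, pass-S 4
  after 0 — PE[1][0] acc=0, pass-E 0, pass-S 0
  after 1 — PE[0][0] acc=20, pass-E 20, pass-S 4
  after 1 — PE[1][0] acc=36, pass-E 36, pass-S 4
  after 2 — PE[0][0] acc=0, pass-E 0, pass-S 0
  after 2 — PE[1][0] acc=36, pass-E 36, pass-S 4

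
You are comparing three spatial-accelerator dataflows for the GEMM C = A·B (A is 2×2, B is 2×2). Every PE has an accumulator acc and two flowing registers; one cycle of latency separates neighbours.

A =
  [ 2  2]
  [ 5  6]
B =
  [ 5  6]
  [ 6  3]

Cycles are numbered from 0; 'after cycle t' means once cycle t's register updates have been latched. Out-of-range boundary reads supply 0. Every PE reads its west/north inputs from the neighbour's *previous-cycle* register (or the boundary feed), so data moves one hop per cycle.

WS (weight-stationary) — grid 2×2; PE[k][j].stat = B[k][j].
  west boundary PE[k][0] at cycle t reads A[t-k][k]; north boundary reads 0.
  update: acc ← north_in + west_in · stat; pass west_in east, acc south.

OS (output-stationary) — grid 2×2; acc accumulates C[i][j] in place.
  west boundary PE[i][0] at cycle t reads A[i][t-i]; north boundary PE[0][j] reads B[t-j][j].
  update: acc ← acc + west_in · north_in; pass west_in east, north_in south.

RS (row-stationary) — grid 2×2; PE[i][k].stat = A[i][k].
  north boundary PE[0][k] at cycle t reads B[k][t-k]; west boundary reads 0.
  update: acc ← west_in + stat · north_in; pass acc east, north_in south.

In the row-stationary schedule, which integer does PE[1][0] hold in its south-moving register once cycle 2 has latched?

register = 6

Tracing RS — 2×2 array, target PE[1][0]:
  t=0 PE[0][0]: acc=10 h=10 v=5
  t=0 PE[1][0]: acc=0 h=0 v=0
  t=1 PE[0][0]: acc=12 h=12 v=6
  t=1 PE[1][0]: acc=25 h=25 v=5
  t=2 PE[0][0]: acc=0 h=0 v=0
  t=2 PE[1][0]: acc=30 h=30 v=6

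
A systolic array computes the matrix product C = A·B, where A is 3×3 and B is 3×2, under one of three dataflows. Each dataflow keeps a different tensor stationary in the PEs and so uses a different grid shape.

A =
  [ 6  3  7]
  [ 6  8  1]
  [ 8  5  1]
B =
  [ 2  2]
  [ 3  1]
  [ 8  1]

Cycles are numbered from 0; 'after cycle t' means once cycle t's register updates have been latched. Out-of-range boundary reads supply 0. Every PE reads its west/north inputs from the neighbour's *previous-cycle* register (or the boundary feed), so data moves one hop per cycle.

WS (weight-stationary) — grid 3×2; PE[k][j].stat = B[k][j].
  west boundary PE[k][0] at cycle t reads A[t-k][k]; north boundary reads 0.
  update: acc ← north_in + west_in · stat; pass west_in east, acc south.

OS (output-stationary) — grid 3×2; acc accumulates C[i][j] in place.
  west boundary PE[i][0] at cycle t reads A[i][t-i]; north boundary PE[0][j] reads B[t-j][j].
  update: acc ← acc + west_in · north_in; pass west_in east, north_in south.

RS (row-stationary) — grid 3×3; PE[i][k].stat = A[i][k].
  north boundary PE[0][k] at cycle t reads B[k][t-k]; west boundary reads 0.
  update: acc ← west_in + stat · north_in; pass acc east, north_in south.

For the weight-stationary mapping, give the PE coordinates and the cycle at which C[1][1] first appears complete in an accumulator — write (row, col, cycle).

(row, col, cycle) = (2, 1, 4)

Under WS, C[1][1] lands at PE[2][1]:
  0: (2,1).acc=0  regs=<0,0>
  1: (2,1).acc=0  regs=<0,0>
  2: (2,1).acc=0  regs=<0,0>
  3: (2,1).acc=22  regs=<7,22>
  4: (2,1).acc=21  regs=<1,21>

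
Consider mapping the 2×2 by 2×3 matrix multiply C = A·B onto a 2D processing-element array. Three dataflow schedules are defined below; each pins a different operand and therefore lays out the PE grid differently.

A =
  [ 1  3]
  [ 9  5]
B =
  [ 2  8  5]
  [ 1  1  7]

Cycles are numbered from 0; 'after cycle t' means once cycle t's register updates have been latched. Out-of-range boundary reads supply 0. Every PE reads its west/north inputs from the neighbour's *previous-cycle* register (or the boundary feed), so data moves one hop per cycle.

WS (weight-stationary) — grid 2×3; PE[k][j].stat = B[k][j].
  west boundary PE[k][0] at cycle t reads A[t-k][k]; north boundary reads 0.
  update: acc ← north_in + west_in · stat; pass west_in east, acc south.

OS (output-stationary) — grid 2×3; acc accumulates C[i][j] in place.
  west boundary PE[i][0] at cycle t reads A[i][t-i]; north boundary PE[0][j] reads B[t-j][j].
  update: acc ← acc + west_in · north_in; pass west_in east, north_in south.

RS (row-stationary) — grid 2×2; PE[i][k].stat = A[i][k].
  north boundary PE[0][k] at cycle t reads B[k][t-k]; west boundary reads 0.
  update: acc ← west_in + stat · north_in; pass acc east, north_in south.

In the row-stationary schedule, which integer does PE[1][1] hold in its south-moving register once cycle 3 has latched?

register = 1

RS on a 2×2 grid — tracing PE[1][1] and its feeders:
  t=0 PE[0][1]: acc=0 h=0 v=0
  t=0 PE[1][0]: acc=0 h=0 v=0
  t=0 PE[1][1]: acc=0 h=0 v=0
  t=1 PE[0][1]: acc=5 h=5 v=1
  t=1 PE[1][0]: acc=18 h=18 v=2
  t=1 PE[1][1]: acc=0 h=0 v=0
  t=2 PE[0][1]: acc=11 h=11 v=1
  t=2 PE[1][0]: acc=72 h=72 v=8
  t=2 PE[1][1]: acc=23 h=23 v=1
  t=3 PE[0][1]: acc=26 h=26 v=7
  t=3 PE[1][0]: acc=45 h=45 v=5
  t=3 PE[1][1]: acc=77 h=77 v=1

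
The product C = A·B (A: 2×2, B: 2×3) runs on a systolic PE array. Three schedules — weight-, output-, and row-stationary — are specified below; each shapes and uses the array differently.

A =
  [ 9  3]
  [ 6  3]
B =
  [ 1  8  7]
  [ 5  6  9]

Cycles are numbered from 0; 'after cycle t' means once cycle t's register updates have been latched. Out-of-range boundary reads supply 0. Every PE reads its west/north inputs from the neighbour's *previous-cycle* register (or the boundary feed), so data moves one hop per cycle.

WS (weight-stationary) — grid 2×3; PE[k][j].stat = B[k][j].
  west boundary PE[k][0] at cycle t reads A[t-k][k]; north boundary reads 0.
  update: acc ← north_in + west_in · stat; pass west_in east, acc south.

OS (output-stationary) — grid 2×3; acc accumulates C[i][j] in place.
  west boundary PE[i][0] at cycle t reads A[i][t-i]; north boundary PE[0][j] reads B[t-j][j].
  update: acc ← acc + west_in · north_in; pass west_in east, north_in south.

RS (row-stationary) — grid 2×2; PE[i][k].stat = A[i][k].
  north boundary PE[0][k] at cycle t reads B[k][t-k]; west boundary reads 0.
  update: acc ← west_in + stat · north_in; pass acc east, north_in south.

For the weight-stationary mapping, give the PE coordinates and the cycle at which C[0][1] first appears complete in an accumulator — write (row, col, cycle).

WS — PE[1][1] is where C[0][1] collects:
  after 0 — PE[1][1] acc=0, pass-E 0, pass-S 0
  after 1 — PE[1][1] acc=0, pass-E 0, pass-S 0
  after 2 — PE[1][1] acc=90, pass-E 3, pass-S 90

(row, col, cycle) = (1, 1, 2)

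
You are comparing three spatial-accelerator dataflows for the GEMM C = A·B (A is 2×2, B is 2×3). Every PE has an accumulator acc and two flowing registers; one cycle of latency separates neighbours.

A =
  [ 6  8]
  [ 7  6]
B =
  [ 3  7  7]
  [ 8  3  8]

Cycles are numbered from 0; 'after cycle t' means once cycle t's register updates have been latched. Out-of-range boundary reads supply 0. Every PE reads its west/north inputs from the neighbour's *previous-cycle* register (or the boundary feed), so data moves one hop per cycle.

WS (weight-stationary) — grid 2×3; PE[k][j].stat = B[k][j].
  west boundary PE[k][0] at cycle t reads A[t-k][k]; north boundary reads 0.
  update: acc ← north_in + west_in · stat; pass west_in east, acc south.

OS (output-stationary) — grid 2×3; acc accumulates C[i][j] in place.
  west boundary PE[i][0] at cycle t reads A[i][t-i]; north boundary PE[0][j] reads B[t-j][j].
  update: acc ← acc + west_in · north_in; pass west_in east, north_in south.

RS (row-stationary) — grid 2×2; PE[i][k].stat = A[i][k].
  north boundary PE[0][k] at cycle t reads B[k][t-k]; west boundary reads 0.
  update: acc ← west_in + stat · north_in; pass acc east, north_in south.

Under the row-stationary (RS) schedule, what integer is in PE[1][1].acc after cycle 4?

RS on a 2×2 grid — tracing PE[1][1] and its feeders:
  step 0 · PE0,1: acc=0; fwd→0 fwd↓0
  step 0 · PE1,0: acc=0; fwd→0 fwd↓0
  step 0 · PE1,1: acc=0; fwd→0 fwd↓0
  step 1 · PE0,1: acc=82; fwd→82 fwd↓8
  step 1 · PE1,0: acc=21; fwd→21 fwd↓3
  step 1 · PE1,1: acc=0; fwd→0 fwd↓0
  step 2 · PE0,1: acc=66; fwd→66 fwd↓3
  step 2 · PE1,0: acc=49; fwd→49 fwd↓7
  step 2 · PE1,1: acc=69; fwd→69 fwd↓8
  step 3 · PE0,1: acc=106; fwd→106 fwd↓8
  step 3 · PE1,0: acc=49; fwd→49 fwd↓7
  step 3 · PE1,1: acc=67; fwd→67 fwd↓3
  step 4 · PE0,1: acc=0; fwd→0 fwd↓0
  step 4 · PE1,0: acc=0; fwd→0 fwd↓0
  step 4 · PE1,1: acc=97; fwd→97 fwd↓8

PE[1][1].acc = 97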